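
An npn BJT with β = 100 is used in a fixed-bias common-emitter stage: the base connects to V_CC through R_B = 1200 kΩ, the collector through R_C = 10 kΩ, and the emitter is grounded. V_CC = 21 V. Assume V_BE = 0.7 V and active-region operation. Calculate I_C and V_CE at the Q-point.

Base loop: V_CC = I_B·R_B + V_BE, so I_B = (21 − 0.7)/1200 kΩ = 0.0169 mA.
In the active region I_C = β·I_B = 100 × 0.0169 = 1.69 mA.
Collector loop: V_CE = V_CC − I_C·R_C = 21 − 1.69×10 = 4.08 V.
Since V_CE = 4.08 V > V_CE(sat) ≈ 0.2 V, the transistor is in the active region as assumed.

I_C ≈ 1.7 mA, V_CE ≈ 4.1 V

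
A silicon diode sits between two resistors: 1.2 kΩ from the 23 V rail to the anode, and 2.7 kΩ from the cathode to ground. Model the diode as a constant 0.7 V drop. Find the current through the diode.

The two resistors are in series with the diode, so KVL gives 23 = I·1.2 + 0.7 + I·2.7.
I = (23 − 0.7) / (1.2 + 2.7) kΩ = 22.3 / 3.9 = 5.72 mA.

I ≈ 5.7 mA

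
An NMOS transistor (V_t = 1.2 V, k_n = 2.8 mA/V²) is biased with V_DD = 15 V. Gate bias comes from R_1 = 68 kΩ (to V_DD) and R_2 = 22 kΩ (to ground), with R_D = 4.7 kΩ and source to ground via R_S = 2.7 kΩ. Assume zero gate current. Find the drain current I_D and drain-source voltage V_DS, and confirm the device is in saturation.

V_G = V_DD·R_2/(R_1+R_2) = 15×22/90 = 3.67 V.
Assume saturation: I_D = (k_n/2)(V_GS − V_t)² with V_GS = V_G − I_D·R_S = 3.67 − 2.7·I_D.
Substituting gives 10.2·I_D² − 19.6·I_D + 8.52 = 0, with roots I_D = 0.659 or 1.27 mA.
The root I_D = 1.27 mA gives V_GS = 0.249 V ≤ V_t, so take I_D = 0.659 mA.
Then V_GS = 1.89 V and V_DS = V_DD − I_D(R_D+R_S) = 15 − 0.659×7.4 = 10.1 V.
Saturation requires V_DS ≥ V_GS − V_t = 0.686 V; 10.1 ≥ 0.686 ✓.

I_D ≈ 0.66 mA, V_DS ≈ 10 V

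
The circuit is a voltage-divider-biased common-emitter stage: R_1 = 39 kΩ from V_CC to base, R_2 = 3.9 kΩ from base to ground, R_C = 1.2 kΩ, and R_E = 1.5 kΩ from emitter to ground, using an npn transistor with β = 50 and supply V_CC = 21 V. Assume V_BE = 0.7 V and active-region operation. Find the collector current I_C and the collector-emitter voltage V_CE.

I_C ≈ 0.76 mA, V_CE ≈ 19 V

Thevenize the base divider: V_Th = V_CC·R_2/(R_1+R_2) = 21×3.9/42.9 = 1.91 V, R_Th = R_1‖R_2 = 3.55 kΩ.
Base-emitter loop: V_Th = I_B·R_Th + V_BE + (β+1)I_B·R_E, so I_B = (1.91 − 0.7) / (3.55 + 51×1.5) = 0.0151 mA.
I_C = β·I_B = 50×0.0151 = 0.755 mA, and I_E = (β+1)I_B = 0.77 mA.
V_CE = V_CC − I_C·R_C − I_E·R_E = 21 − 0.755×1.2 − 0.77×1.5 = 18.9 V.
V_CE = 18.9 V > 0.2 V confirms active-region operation.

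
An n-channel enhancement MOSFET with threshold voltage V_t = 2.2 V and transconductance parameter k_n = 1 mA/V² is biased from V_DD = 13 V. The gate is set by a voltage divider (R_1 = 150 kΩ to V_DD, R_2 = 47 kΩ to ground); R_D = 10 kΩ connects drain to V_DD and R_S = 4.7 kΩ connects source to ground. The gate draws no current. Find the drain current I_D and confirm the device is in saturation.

I_D ≈ 0.098 mA

V_G = V_DD·R_2/(R_1+R_2) = 13×47/197 = 3.1 V.
Assume saturation: I_D = (k_n/2)(V_GS − V_t)² with V_GS = V_G − I_D·R_S = 3.1 − 4.7·I_D.
Substituting gives 11·I_D² − 5.24·I_D + 0.406 = 0, with roots I_D = 0.0977 or 0.376 mA.
The root I_D = 0.376 mA gives V_GS = 1.33 V ≤ V_t, so take I_D = 0.0977 mA.
Then V_GS = 2.64 V and V_DS = V_DD − I_D(R_D+R_S) = 13 − 0.0977×14.7 = 11.6 V.
Saturation requires V_DS ≥ V_GS − V_t = 0.442 V; 11.6 ≥ 0.442 ✓.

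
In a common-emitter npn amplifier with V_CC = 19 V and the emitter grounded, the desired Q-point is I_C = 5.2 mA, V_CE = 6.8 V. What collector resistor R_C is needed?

R_C ≈ 2.3 kΩ

Collector loop: V_CC = I_C·R_C + V_CE.
R_C = (V_CC − V_CE)/I_C = (19 − 6.8)/5.2 = 2.35 kΩ.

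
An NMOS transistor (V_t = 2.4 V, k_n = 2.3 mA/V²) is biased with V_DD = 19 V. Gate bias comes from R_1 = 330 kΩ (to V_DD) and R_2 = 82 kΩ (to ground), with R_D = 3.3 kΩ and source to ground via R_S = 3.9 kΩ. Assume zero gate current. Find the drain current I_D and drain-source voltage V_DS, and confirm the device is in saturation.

I_D ≈ 0.24 mA, V_DS ≈ 17 V

V_G = V_DD·R_2/(R_1+R_2) = 19×82/412 = 3.78 V.
Assume saturation: I_D = (k_n/2)(V_GS − V_t)² with V_GS = V_G − I_D·R_S = 3.78 − 3.9·I_D.
Substituting gives 17.5·I_D² − 13.4·I_D + 2.19 = 0, with roots I_D = 0.238 or 0.528 mA.
The root I_D = 0.528 mA gives V_GS = 1.72 V ≤ V_t, so take I_D = 0.238 mA.
Then V_GS = 2.85 V and V_DS = V_DD − I_D(R_D+R_S) = 19 − 0.238×7.2 = 17.3 V.
Saturation requires V_DS ≥ V_GS − V_t = 0.455 V; 17.3 ≥ 0.455 ✓.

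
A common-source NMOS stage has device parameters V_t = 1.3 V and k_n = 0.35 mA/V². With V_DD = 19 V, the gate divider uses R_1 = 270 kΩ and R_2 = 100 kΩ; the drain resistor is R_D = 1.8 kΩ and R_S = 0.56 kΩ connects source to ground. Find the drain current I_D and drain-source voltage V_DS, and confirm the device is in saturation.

I_D ≈ 1.5 mA, V_DS ≈ 15 V

V_G = V_DD·R_2/(R_1+R_2) = 19×100/370 = 5.14 V.
Assume saturation: I_D = (k_n/2)(V_GS − V_t)² with V_GS = V_G − I_D·R_S = 5.14 − 0.56·I_D.
Substituting gives 0.0549·I_D² − 1.75·I_D + 2.57 = 0, with roots I_D = 1.54 or 30.4 mA.
The root I_D = 30.4 mA gives V_GS = -11.9 V ≤ V_t, so take I_D = 1.54 mA.
Then V_GS = 4.27 V and V_DS = V_DD − I_D(R_D+R_S) = 19 − 1.54×2.36 = 15.4 V.
Saturation requires V_DS ≥ V_GS − V_t = 2.97 V; 15.4 ≥ 2.97 ✓.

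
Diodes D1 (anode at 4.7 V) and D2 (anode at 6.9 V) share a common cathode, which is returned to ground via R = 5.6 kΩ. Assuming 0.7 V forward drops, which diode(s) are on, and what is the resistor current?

Only D2 conducts; I_R ≈ 1.1 mA

Assume both conduct. Then node N would need to be at both 4.7−0.7 = 4 V and 6.9−0.7 = 6.2 V, which is impossible.
Assume only D2 conducts: V_N = 6.9 − 0.7 = 6.2 V, so I_R = 6.2/5.6 = 1.11 mA.
Check D1: its anode-to-cathode voltage is 4.7 − 6.2 = -1.5 V < 0.7 V, so it is off. The assumption is consistent.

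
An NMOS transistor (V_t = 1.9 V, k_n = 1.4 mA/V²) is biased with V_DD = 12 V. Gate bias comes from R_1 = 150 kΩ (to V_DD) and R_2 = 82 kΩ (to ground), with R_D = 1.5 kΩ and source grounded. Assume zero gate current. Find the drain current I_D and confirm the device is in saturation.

I_D ≈ 3.8 mA

V_G = V_DD·R_2/(R_1+R_2) = 12×82/232 = 4.24 V. With the source grounded, V_GS = V_G = 4.24 V.
Assume saturation: I_D = (k_n/2)(V_GS − V_t)² = (1.4/2)×(4.24 − 1.9)² = 0.7×2.34² = 3.84 mA.
V_DS = V_DD − I_D·R_D = 12 − 3.84×1.5 = 6.24 V.
Saturation requires V_DS ≥ V_GS − V_t = 2.34 V; 6.24 ≥ 2.34 ✓.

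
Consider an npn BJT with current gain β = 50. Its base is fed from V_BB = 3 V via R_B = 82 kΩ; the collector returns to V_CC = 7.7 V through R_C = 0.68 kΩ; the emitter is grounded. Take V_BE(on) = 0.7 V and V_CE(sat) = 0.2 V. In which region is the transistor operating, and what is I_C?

active; I_C ≈ 1.4 mA

Assume active. Base-emitter loop: I_B = (V_BB − V_BE)/R_B = (3 − 0.7)/82 = 0.028 mA.
I_C = β·I_B = 50×0.028 = 1.4 mA.
V_CE = V_CC − I_C·R_C = 7.7 − 1.4×0.68 = 6.75 V > V_CE(sat), so the active-region assumption holds.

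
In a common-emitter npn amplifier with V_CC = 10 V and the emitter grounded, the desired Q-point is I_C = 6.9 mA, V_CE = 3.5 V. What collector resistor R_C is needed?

R_C ≈ 0.94 kΩ

Collector loop: V_CC = I_C·R_C + V_CE.
R_C = (V_CC − V_CE)/I_C = (10 − 3.5)/6.9 = 0.942 kΩ.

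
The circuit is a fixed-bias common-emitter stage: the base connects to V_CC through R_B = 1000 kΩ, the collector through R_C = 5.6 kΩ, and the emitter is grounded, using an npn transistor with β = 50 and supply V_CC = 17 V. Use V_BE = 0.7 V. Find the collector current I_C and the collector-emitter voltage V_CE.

Base loop: V_CC = I_B·R_B + V_BE, so I_B = (17 − 0.7)/1000 kΩ = 0.0163 mA.
In the active region I_C = β·I_B = 50 × 0.0163 = 0.815 mA.
Collector loop: V_CE = V_CC − I_C·R_C = 17 − 0.815×5.6 = 12.4 V.
Since V_CE = 12.4 V > V_CE(sat) ≈ 0.2 V, the transistor is in the active region as assumed.

I_C ≈ 0.82 mA, V_CE ≈ 12 V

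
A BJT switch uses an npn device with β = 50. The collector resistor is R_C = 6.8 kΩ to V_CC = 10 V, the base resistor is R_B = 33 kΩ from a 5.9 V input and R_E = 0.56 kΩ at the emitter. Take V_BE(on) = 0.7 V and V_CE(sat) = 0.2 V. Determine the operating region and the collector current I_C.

Assume active: I_B = (5.9 − 0.7)/(33 + 51×0.56) = 0.0845 mA, I_C = β·I_B = 4.22 mA.
Then V_CE = 10 − 4.22×6.8 − 4.31×0.56 = -21.1 V < 0.2 V — the active assumption fails.
Re-solve with V_CE = 0.2 V. KCL at the emitter: V_E/R_E = (V_BB−0.7−V_E)/R_B + (V_CC−0.2−V_E)/R_C, giving V_E = 0.814 V.
I_C = (V_CC − 0.2 − V_E)/R_C = (9.8 − 0.814)/6.8 = 1.32 mA.
Check: I_B = (5.2 − 0.814)/33 = 0.133 mA, and β·I_B = 6.64 mA > I_C, confirming saturation.

saturation; I_C ≈ 1.3 mA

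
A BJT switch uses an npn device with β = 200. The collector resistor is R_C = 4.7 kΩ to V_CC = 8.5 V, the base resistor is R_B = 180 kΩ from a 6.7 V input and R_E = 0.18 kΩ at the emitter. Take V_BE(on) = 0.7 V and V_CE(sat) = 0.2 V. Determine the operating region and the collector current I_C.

Assume active: I_B = (6.7 − 0.7)/(180 + 201×0.18) = 0.0278 mA, I_C = β·I_B = 5.55 mA.
Then V_CE = 8.5 − 5.55×4.7 − 5.58×0.18 = -18.6 V < 0.2 V — the active assumption fails.
Re-solve with V_CE = 0.2 V. KCL at the emitter: V_E/R_E = (V_BB−0.7−V_E)/R_B + (V_CC−0.2−V_E)/R_C, giving V_E = 0.312 V.
I_C = (V_CC − 0.2 − V_E)/R_C = (8.3 − 0.312)/4.7 = 1.7 mA.
Check: I_B = (6 − 0.312)/180 = 0.0316 mA, and β·I_B = 6.32 mA > I_C, confirming saturation.

saturation; I_C ≈ 1.7 mA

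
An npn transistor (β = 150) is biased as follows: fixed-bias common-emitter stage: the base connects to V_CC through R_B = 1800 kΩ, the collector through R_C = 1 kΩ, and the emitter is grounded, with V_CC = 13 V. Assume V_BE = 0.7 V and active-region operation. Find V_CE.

V_CE ≈ 12 V

Base loop: V_CC = I_B·R_B + V_BE, so I_B = (13 − 0.7)/1800 kΩ = 0.00683 mA.
In the active region I_C = β·I_B = 150 × 0.00683 = 1.03 mA.
Collector loop: V_CE = V_CC − I_C·R_C = 13 − 1.03×1 = 12 V.
Since V_CE = 12 V > V_CE(sat) ≈ 0.2 V, the transistor is in the active region as assumed.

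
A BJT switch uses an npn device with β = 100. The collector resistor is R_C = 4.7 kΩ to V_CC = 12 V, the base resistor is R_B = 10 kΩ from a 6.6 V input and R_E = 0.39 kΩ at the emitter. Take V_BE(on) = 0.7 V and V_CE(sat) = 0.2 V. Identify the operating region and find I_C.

saturation; I_C ≈ 2.3 mA

Assume active: I_B = (6.6 − 0.7)/(10 + 101×0.39) = 0.119 mA, I_C = β·I_B = 11.9 mA.
Then V_CE = 12 − 11.9×4.7 − 12.1×0.39 = -48.9 V < 0.2 V — the active assumption fails.
Re-solve with V_CE = 0.2 V. KCL at the emitter: V_E/R_E = (V_BB−0.7−V_E)/R_B + (V_CC−0.2−V_E)/R_C, giving V_E = 1.08 V.
I_C = (V_CC − 0.2 − V_E)/R_C = (11.8 − 1.08)/4.7 = 2.28 mA.
Check: I_B = (5.9 − 1.08)/10 = 0.482 mA, and β·I_B = 48.2 mA > I_C, confirming saturation.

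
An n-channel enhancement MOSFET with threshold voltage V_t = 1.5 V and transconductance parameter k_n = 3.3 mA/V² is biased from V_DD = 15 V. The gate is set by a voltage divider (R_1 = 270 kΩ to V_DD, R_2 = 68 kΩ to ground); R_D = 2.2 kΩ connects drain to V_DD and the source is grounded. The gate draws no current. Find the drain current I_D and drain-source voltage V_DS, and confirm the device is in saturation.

V_G = V_DD·R_2/(R_1+R_2) = 15×68/338 = 3.02 V. With the source grounded, V_GS = V_G = 3.02 V.
Assume saturation: I_D = (k_n/2)(V_GS − V_t)² = (3.3/2)×(3.02 − 1.5)² = 1.65×1.52² = 3.8 mA.
V_DS = V_DD − I_D·R_D = 15 − 3.8×2.2 = 6.64 V.
Saturation requires V_DS ≥ V_GS − V_t = 1.52 V; 6.64 ≥ 1.52 ✓.

I_D ≈ 3.8 mA, V_DS ≈ 6.6 V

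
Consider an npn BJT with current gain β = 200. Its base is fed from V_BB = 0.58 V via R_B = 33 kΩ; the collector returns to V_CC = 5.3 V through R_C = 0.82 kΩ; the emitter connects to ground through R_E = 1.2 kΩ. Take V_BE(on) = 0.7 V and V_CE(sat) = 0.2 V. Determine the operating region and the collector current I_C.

cutoff; I_C ≈ 0

V_BB = 0.58 V ≤ V_BE(on) = 0.7 V, so the base-emitter junction is not forward biased.
The transistor is in cutoff: I_B = I_C = 0.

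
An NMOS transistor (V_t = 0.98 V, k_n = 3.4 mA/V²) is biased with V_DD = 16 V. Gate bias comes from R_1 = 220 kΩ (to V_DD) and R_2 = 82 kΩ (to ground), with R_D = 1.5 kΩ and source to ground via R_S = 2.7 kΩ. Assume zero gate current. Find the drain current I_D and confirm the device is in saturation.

V_G = V_DD·R_2/(R_1+R_2) = 16×82/302 = 4.34 V.
Assume saturation: I_D = (k_n/2)(V_GS − V_t)² with V_GS = V_G − I_D·R_S = 4.34 − 2.7·I_D.
Substituting gives 12.4·I_D² − 31.9·I_D + 19.2 = 0, with roots I_D = 0.967 or 1.61 mA.
The root I_D = 1.61 mA gives V_GS = 0.00802 V ≤ V_t, so take I_D = 0.967 mA.
Then V_GS = 1.73 V and V_DS = V_DD − I_D(R_D+R_S) = 16 − 0.967×4.2 = 11.9 V.
Saturation requires V_DS ≥ V_GS − V_t = 0.754 V; 11.9 ≥ 0.754 ✓.

I_D ≈ 0.97 mA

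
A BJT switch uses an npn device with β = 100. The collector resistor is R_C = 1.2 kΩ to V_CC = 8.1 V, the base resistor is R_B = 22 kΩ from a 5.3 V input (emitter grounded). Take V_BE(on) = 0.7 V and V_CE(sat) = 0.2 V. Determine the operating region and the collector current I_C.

saturation; I_C ≈ 6.6 mA

Assume active: I_B = (5.3 − 0.7)/22 = 0.209 mA, giving I_C = β·I_B = 20.9 mA.
But then V_CE = 8.1 − 20.9×1.2 = -17 V < V_CE(sat) = 0.2 V — impossible in the active region.
So the transistor is saturated. With V_CE = 0.2 V, I_C = (V_CC − 0.2)/R_C = 7.9/1.2 = 6.58 mA.
Check: β·I_B = 20.9 mA > I_C = 6.58 mA, confirming saturation.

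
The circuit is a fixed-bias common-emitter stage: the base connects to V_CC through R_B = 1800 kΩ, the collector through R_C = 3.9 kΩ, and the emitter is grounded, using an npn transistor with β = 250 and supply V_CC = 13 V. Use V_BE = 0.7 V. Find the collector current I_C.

I_C ≈ 1.7 mA

Base loop: V_CC = I_B·R_B + V_BE, so I_B = (13 − 0.7)/1800 kΩ = 0.00683 mA.
In the active region I_C = β·I_B = 250 × 0.00683 = 1.71 mA.
Collector loop: V_CE = V_CC − I_C·R_C = 13 − 1.71×3.9 = 6.34 V.
Since V_CE = 6.34 V > V_CE(sat) ≈ 0.2 V, the transistor is in the active region as assumed.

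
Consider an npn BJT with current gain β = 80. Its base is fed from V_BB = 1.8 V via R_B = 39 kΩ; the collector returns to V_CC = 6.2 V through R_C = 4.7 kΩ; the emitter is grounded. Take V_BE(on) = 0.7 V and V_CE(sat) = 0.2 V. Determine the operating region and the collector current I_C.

Assume active: I_B = (1.8 − 0.7)/39 = 0.0282 mA, giving I_C = β·I_B = 2.26 mA.
But then V_CE = 6.2 − 2.26×4.7 = -4.41 V < V_CE(sat) = 0.2 V — impossible in the active region.
So the transistor is saturated. With V_CE = 0.2 V, I_C = (V_CC − 0.2)/R_C = 6/4.7 = 1.28 mA.
Check: β·I_B = 2.26 mA > I_C = 1.28 mA, confirming saturation.

saturation; I_C ≈ 1.3 mA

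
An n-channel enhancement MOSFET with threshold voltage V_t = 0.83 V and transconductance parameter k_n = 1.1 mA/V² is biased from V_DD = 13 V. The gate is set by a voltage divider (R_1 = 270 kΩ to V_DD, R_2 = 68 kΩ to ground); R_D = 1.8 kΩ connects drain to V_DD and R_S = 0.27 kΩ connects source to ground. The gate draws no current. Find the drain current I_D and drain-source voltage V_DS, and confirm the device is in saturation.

I_D ≈ 1.2 mA, V_DS ≈ 11 V

V_G = V_DD·R_2/(R_1+R_2) = 13×68/338 = 2.62 V.
Assume saturation: I_D = (k_n/2)(V_GS − V_t)² with V_GS = V_G − I_D·R_S = 2.62 − 0.27·I_D.
Substituting gives 0.0401·I_D² − 1.53·I_D + 1.75 = 0, with roots I_D = 1.18 or 37 mA.
The root I_D = 37 mA gives V_GS = -7.37 V ≤ V_t, so take I_D = 1.18 mA.
Then V_GS = 2.3 V and V_DS = V_DD − I_D(R_D+R_S) = 13 − 1.18×2.07 = 10.6 V.
Saturation requires V_DS ≥ V_GS − V_t = 1.47 V; 10.6 ≥ 1.47 ✓.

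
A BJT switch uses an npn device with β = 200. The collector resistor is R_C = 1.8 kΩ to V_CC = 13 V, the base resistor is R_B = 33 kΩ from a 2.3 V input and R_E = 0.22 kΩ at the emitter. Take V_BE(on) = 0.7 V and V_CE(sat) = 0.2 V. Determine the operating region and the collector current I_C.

active; I_C ≈ 4.1 mA

Assume active. Base-emitter loop: I_B = (V_BB − V_BE)/(R_B + (β+1)R_E) = (2.3 − 0.7)/(33 + 201×0.22) = 0.0207 mA.
I_C = β·I_B = 200×0.0207 = 4.14 mA.
V_CE = V_CC − I_C·R_C − I_E·R_E = 13 − 4.14×1.8 − 4.16×0.22 = 4.62 V > V_CE(sat), so the active-region assumption holds.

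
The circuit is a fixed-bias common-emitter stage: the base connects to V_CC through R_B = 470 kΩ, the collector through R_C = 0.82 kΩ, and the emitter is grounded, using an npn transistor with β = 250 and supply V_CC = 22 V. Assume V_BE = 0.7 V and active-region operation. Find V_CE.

V_CE ≈ 13 V

Base loop: V_CC = I_B·R_B + V_BE, so I_B = (22 − 0.7)/470 kΩ = 0.0453 mA.
In the active region I_C = β·I_B = 250 × 0.0453 = 11.3 mA.
Collector loop: V_CE = V_CC − I_C·R_C = 22 − 11.3×0.82 = 12.7 V.
Since V_CE = 12.7 V > V_CE(sat) ≈ 0.2 V, the transistor is in the active region as assumed.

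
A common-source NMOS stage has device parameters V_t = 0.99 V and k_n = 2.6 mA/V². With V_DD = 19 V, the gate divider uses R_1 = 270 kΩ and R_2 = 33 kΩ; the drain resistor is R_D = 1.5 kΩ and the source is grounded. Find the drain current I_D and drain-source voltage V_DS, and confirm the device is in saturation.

V_G = V_DD·R_2/(R_1+R_2) = 19×33/303 = 2.07 V. With the source grounded, V_GS = V_G = 2.07 V.
Assume saturation: I_D = (k_n/2)(V_GS − V_t)² = (2.6/2)×(2.07 − 0.99)² = 1.3×1.08² = 1.51 mA.
V_DS = V_DD − I_D·R_D = 19 − 1.51×1.5 = 16.7 V.
Saturation requires V_DS ≥ V_GS − V_t = 1.08 V; 16.7 ≥ 1.08 ✓.

I_D ≈ 1.5 mA, V_DS ≈ 17 V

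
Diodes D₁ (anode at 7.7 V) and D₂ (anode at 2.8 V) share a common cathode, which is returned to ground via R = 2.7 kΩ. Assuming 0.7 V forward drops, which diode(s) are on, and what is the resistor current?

Assume both conduct. Then node N would need to be at both 7.7−0.7 = 7 V and 2.8−0.7 = 2.1 V, which is impossible.
Assume only D₁ conducts: V_N = 7.7 − 0.7 = 7 V, so I_R = 7/2.7 = 2.59 mA.
Check D₂: its anode-to-cathode voltage is 2.8 − 7 = -4.2 V < 0.7 V, so it is off. The assumption is consistent.

Only D₁ conducts; I_R ≈ 2.6 mA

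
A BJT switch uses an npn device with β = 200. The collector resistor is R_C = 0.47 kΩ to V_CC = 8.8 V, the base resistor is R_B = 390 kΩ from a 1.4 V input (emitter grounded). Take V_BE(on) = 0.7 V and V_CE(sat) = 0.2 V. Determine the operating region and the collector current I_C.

Assume active. Base-emitter loop: I_B = (V_BB − V_BE)/R_B = (1.4 − 0.7)/390 = 0.00179 mA.
I_C = β·I_B = 200×0.00179 = 0.359 mA.
V_CE = V_CC − I_C·R_C = 8.8 − 0.359×0.47 = 8.63 V > V_CE(sat), so the active-region assumption holds.

active; I_C ≈ 0.36 mA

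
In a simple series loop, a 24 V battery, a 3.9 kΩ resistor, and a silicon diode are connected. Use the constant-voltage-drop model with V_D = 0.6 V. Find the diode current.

KVL around the loop: 24 = V_D + I·R = 0.6 + I × 3.9 kΩ.
So I = (24 − 0.6) / 3.9 kΩ = 23.4 / 3.9 = 6 mA.

I ≈ 6 mA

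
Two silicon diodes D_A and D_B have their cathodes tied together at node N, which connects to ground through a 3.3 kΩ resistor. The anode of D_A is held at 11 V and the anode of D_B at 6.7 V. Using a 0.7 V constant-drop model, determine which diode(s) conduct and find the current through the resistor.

Only D_A conducts; I_R ≈ 3.1 mA

Assume both conduct. Then node N would need to be at both 11−0.7 = 10.3 V and 6.7−0.7 = 6 V, which is impossible.
Assume only D_A conducts: V_N = 11 − 0.7 = 10.3 V, so I_R = 10.3/3.3 = 3.12 mA.
Check D_B: its anode-to-cathode voltage is 6.7 − 10.3 = -3.6 V < 0.7 V, so it is off. The assumption is consistent.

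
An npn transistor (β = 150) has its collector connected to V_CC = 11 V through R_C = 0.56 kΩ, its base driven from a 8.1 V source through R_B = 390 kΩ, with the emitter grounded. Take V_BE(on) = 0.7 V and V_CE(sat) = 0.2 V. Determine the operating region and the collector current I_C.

active; I_C ≈ 2.8 mA

Assume active. Base-emitter loop: I_B = (V_BB − V_BE)/R_B = (8.1 − 0.7)/390 = 0.019 mA.
I_C = β·I_B = 150×0.019 = 2.85 mA.
V_CE = V_CC − I_C·R_C = 11 − 2.85×0.56 = 9.41 V > V_CE(sat), so the active-region assumption holds.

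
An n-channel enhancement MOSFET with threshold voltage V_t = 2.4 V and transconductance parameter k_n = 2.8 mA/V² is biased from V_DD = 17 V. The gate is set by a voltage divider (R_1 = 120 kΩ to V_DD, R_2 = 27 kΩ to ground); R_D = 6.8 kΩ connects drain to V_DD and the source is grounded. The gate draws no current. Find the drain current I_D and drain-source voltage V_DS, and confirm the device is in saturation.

I_D ≈ 0.73 mA, V_DS ≈ 12 V

V_G = V_DD·R_2/(R_1+R_2) = 17×27/147 = 3.12 V. With the source grounded, V_GS = V_G = 3.12 V.
Assume saturation: I_D = (k_n/2)(V_GS − V_t)² = (2.8/2)×(3.12 − 2.4)² = 1.4×0.722² = 0.731 mA.
V_DS = V_DD − I_D·R_D = 17 − 0.731×6.8 = 12 V.
Saturation requires V_DS ≥ V_GS − V_t = 0.722 V; 12 ≥ 0.722 ✓.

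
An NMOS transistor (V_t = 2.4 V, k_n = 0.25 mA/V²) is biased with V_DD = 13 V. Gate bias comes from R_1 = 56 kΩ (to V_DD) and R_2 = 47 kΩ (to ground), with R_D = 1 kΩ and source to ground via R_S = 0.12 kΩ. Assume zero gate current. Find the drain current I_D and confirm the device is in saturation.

I_D ≈ 1.4 mA

V_G = V_DD·R_2/(R_1+R_2) = 13×47/103 = 5.93 V.
Assume saturation: I_D = (k_n/2)(V_GS − V_t)² with V_GS = V_G − I_D·R_S = 5.93 − 0.12·I_D.
Substituting gives 0.0018·I_D² − 1.11·I_D + 1.56 = 0, with roots I_D = 1.41 or 613 mA.
The root I_D = 613 mA gives V_GS = -67.6 V ≤ V_t, so take I_D = 1.41 mA.
Then V_GS = 5.76 V and V_DS = V_DD − I_D(R_D+R_S) = 13 − 1.41×1.12 = 11.4 V.
Saturation requires V_DS ≥ V_GS − V_t = 3.36 V; 11.4 ≥ 3.36 ✓.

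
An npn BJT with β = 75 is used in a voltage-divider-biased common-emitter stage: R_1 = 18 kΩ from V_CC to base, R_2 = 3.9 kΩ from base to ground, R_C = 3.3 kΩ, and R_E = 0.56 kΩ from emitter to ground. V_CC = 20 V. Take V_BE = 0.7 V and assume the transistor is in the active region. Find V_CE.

Thevenize the base divider: V_Th = V_CC·R_2/(R_1+R_2) = 20×3.9/21.9 = 3.56 V, R_Th = R_1‖R_2 = 3.21 kΩ.
Base-emitter loop: V_Th = I_B·R_Th + V_BE + (β+1)I_B·R_E, so I_B = (3.56 − 0.7) / (3.21 + 76×0.56) = 0.0625 mA.
I_C = β·I_B = 75×0.0625 = 4.69 mA, and I_E = (β+1)I_B = 4.75 mA.
V_CE = V_CC − I_C·R_C − I_E·R_E = 20 − 4.69×3.3 − 4.75×0.56 = 1.86 V.
V_CE = 1.86 V > 0.2 V confirms active-region operation.

V_CE ≈ 1.9 V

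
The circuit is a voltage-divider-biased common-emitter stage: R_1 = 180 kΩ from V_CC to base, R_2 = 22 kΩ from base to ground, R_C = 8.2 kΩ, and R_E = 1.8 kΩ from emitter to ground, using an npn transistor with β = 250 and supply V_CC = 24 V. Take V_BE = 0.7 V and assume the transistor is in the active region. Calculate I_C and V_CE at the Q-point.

Thevenize the base divider: V_Th = V_CC·R_2/(R_1+R_2) = 24×22/202 = 2.61 V, R_Th = R_1‖R_2 = 19.6 kΩ.
Base-emitter loop: V_Th = I_B·R_Th + V_BE + (β+1)I_B·R_E, so I_B = (2.61 − 0.7) / (19.6 + 251×1.8) = 0.00406 mA.
I_C = β·I_B = 250×0.00406 = 1.01 mA, and I_E = (β+1)I_B = 1.02 mA.
V_CE = V_CC − I_C·R_C − I_E·R_E = 24 − 1.01×8.2 − 1.02×1.8 = 13.8 V.
V_CE = 13.8 V > 0.2 V confirms active-region operation.

I_C ≈ 1 mA, V_CE ≈ 14 V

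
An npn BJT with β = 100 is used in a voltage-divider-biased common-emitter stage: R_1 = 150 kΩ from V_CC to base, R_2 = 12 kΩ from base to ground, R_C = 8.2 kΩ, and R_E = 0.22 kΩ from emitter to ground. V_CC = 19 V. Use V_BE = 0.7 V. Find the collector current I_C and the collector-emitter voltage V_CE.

Thevenize the base divider: V_Th = V_CC·R_2/(R_1+R_2) = 19×12/162 = 1.41 V, R_Th = R_1‖R_2 = 11.1 kΩ.
Base-emitter loop: V_Th = I_B·R_Th + V_BE + (β+1)I_B·R_E, so I_B = (1.41 − 0.7) / (11.1 + 101×0.22) = 0.0212 mA.
I_C = β·I_B = 100×0.0212 = 2.12 mA, and I_E = (β+1)I_B = 2.14 mA.
V_CE = V_CC − I_C·R_C − I_E·R_E = 19 − 2.12×8.2 − 2.14×0.22 = 1.13 V.
V_CE = 1.13 V > 0.2 V confirms active-region operation.

I_C ≈ 2.1 mA, V_CE ≈ 1.1 V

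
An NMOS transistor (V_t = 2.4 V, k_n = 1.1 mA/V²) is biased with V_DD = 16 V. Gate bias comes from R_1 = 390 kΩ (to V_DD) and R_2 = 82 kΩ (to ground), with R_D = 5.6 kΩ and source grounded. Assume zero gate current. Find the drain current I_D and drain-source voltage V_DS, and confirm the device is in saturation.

V_G = V_DD·R_2/(R_1+R_2) = 16×82/472 = 2.78 V. With the source grounded, V_GS = V_G = 2.78 V.
Assume saturation: I_D = (k_n/2)(V_GS − V_t)² = (1.1/2)×(2.78 − 2.4)² = 0.55×0.38² = 0.0793 mA.
V_DS = V_DD − I_D·R_D = 16 − 0.0793×5.6 = 15.6 V.
Saturation requires V_DS ≥ V_GS − V_t = 0.38 V; 15.6 ≥ 0.38 ✓.

I_D ≈ 0.079 mA, V_DS ≈ 16 V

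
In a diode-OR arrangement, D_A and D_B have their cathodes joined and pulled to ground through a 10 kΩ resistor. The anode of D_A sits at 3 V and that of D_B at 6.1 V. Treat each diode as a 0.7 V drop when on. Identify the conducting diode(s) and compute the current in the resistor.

Only D_B conducts; I_R ≈ 0.54 mA

Assume both conduct. Then node N would need to be at both 3−0.7 = 2.3 V and 6.1−0.7 = 5.4 V, which is impossible.
Assume only D_B conducts: V_N = 6.1 − 0.7 = 5.4 V, so I_R = 5.4/10 = 0.54 mA.
Check D_A: its anode-to-cathode voltage is 3 − 5.4 = -2.4 V < 0.7 V, so it is off. The assumption is consistent.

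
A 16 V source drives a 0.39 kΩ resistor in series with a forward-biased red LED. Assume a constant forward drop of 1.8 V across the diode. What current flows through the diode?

KVL around the loop: 16 = V_D + I·R = 1.8 + I × 0.39 kΩ.
So I = (16 − 1.8) / 0.39 kΩ = 14.2 / 0.39 = 36.4 mA.

I ≈ 36 mA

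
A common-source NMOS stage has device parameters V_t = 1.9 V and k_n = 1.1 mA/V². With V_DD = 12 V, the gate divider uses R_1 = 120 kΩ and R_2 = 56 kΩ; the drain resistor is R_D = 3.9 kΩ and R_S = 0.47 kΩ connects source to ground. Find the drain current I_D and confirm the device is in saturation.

I_D ≈ 1.1 mA

V_G = V_DD·R_2/(R_1+R_2) = 12×56/176 = 3.82 V.
Assume saturation: I_D = (k_n/2)(V_GS − V_t)² with V_GS = V_G − I_D·R_S = 3.82 − 0.47·I_D.
Substituting gives 0.121·I_D² − 1.99·I_D + 2.02 = 0, with roots I_D = 1.09 or 15.3 mA.
The root I_D = 15.3 mA gives V_GS = -3.38 V ≤ V_t, so take I_D = 1.09 mA.
Then V_GS = 3.31 V and V_DS = V_DD − I_D(R_D+R_S) = 12 − 1.09×4.37 = 7.24 V.
Saturation requires V_DS ≥ V_GS − V_t = 1.41 V; 7.24 ≥ 1.41 ✓.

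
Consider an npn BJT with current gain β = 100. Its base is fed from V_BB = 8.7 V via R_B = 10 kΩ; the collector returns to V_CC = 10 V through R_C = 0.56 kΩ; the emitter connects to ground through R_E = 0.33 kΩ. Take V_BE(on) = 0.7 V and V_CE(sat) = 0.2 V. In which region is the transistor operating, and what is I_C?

saturation; I_C ≈ 11 mA

Assume active: I_B = (8.7 − 0.7)/(10 + 101×0.33) = 0.185 mA, I_C = β·I_B = 18.5 mA.
Then V_CE = 10 − 18.5×0.56 − 18.6×0.33 = -6.49 V < 0.2 V — the active assumption fails.
Re-solve with V_CE = 0.2 V. KCL at the emitter: V_E/R_E = (V_BB−0.7−V_E)/R_B + (V_CC−0.2−V_E)/R_C, giving V_E = 3.72 V.
I_C = (V_CC − 0.2 − V_E)/R_C = (9.8 − 3.72)/0.56 = 10.9 mA.
Check: I_B = (8 − 3.72)/10 = 0.428 mA, and β·I_B = 42.8 mA > I_C, confirming saturation.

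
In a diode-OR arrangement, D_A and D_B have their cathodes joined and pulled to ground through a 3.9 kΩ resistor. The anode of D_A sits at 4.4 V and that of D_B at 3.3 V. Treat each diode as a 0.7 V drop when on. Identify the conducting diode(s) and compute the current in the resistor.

Assume both conduct. Then node N would need to be at both 4.4−0.7 = 3.7 V and 3.3−0.7 = 2.6 V, which is impossible.
Assume only D_A conducts: V_N = 4.4 − 0.7 = 3.7 V, so I_R = 3.7/3.9 = 0.949 mA.
Check D_B: its anode-to-cathode voltage is 3.3 − 3.7 = -0.4 V < 0.7 V, so it is off. The assumption is consistent.

Only D_A conducts; I_R ≈ 0.95 mA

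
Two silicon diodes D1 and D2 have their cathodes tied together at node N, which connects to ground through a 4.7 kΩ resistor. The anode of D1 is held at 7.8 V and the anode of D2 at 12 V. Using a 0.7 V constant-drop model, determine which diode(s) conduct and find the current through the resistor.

Assume both conduct. Then node N would need to be at both 7.8−0.7 = 7.1 V and 12−0.7 = 11.3 V, which is impossible.
Assume only D2 conducts: V_N = 12 − 0.7 = 11.3 V, so I_R = 11.3/4.7 = 2.4 mA.
Check D1: its anode-to-cathode voltage is 7.8 − 11.3 = -3.5 V < 0.7 V, so it is off. The assumption is consistent.

Only D2 conducts; I_R ≈ 2.4 mA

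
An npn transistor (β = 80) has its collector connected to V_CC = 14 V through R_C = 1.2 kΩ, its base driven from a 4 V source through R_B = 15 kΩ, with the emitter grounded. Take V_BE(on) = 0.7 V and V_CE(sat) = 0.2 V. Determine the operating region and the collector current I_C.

Assume active: I_B = (4 − 0.7)/15 = 0.22 mA, giving I_C = β·I_B = 17.6 mA.
But then V_CE = 14 − 17.6×1.2 = -7.12 V < V_CE(sat) = 0.2 V — impossible in the active region.
So the transistor is saturated. With V_CE = 0.2 V, I_C = (V_CC − 0.2)/R_C = 13.8/1.2 = 11.5 mA.
Check: β·I_B = 17.6 mA > I_C = 11.5 mA, confirming saturation.

saturation; I_C ≈ 12 mA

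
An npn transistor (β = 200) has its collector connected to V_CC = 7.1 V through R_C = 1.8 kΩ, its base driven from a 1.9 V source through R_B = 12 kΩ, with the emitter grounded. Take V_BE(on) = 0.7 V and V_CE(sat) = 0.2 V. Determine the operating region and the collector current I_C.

saturation; I_C ≈ 3.8 mA

Assume active: I_B = (1.9 − 0.7)/12 = 0.1 mA, giving I_C = β·I_B = 20 mA.
But then V_CE = 7.1 − 20×1.8 = -28.9 V < V_CE(sat) = 0.2 V — impossible in the active region.
So the transistor is saturated. With V_CE = 0.2 V, I_C = (V_CC − 0.2)/R_C = 6.9/1.8 = 3.83 mA.
Check: β·I_B = 20 mA > I_C = 3.83 mA, confirming saturation.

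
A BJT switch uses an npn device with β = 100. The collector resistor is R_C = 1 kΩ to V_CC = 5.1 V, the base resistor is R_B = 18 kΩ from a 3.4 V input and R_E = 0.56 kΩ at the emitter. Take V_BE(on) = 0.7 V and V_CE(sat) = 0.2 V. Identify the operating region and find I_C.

saturation; I_C ≈ 3.1 mA

Assume active: I_B = (3.4 − 0.7)/(18 + 101×0.56) = 0.0362 mA, I_C = β·I_B = 3.62 mA.
Then V_CE = 5.1 − 3.62×1 − 3.66×0.56 = -0.569 V < 0.2 V — the active assumption fails.
Re-solve with V_CE = 0.2 V. KCL at the emitter: V_E/R_E = (V_BB−0.7−V_E)/R_B + (V_CC−0.2−V_E)/R_C, giving V_E = 1.78 V.
I_C = (V_CC − 0.2 − V_E)/R_C = (4.9 − 1.78)/1 = 3.12 mA.
Check: I_B = (2.7 − 1.78)/18 = 0.0513 mA, and β·I_B = 5.13 mA > I_C, confirming saturation.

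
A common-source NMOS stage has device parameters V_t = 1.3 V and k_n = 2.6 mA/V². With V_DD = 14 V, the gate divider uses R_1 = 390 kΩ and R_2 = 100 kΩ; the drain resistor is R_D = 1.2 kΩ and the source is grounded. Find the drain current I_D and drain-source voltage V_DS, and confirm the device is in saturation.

V_G = V_DD·R_2/(R_1+R_2) = 14×100/490 = 2.86 V. With the source grounded, V_GS = V_G = 2.86 V.
Assume saturation: I_D = (k_n/2)(V_GS − V_t)² = (2.6/2)×(2.86 − 1.3)² = 1.3×1.56² = 3.15 mA.
V_DS = V_DD − I_D·R_D = 14 − 3.15×1.2 = 10.2 V.
Saturation requires V_DS ≥ V_GS − V_t = 1.56 V; 10.2 ≥ 1.56 ✓.

I_D ≈ 3.2 mA, V_DS ≈ 10 V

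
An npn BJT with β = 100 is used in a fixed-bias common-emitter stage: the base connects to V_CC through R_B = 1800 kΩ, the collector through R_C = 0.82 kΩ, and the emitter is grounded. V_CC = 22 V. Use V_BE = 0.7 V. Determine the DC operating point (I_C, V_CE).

Base loop: V_CC = I_B·R_B + V_BE, so I_B = (22 − 0.7)/1800 kΩ = 0.0118 mA.
In the active region I_C = β·I_B = 100 × 0.0118 = 1.18 mA.
Collector loop: V_CE = V_CC − I_C·R_C = 22 − 1.18×0.82 = 21 V.
Since V_CE = 21 V > V_CE(sat) ≈ 0.2 V, the transistor is in the active region as assumed.

I_C ≈ 1.2 mA, V_CE ≈ 21 V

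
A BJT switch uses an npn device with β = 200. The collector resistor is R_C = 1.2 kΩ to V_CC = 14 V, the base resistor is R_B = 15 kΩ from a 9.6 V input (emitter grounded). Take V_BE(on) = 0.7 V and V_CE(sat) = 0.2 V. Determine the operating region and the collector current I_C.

saturation; I_C ≈ 12 mA

Assume active: I_B = (9.6 − 0.7)/15 = 0.593 mA, giving I_C = β·I_B = 119 mA.
But then V_CE = 14 − 119×1.2 = -128 V < V_CE(sat) = 0.2 V — impossible in the active region.
So the transistor is saturated. With V_CE = 0.2 V, I_C = (V_CC − 0.2)/R_C = 13.8/1.2 = 11.5 mA.
Check: β·I_B = 119 mA > I_C = 11.5 mA, confirming saturation.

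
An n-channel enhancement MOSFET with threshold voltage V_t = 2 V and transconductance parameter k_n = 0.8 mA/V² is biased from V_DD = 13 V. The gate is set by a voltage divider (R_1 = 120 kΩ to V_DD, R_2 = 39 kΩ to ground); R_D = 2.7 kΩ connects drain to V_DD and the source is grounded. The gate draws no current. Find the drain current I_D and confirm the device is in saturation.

V_G = V_DD·R_2/(R_1+R_2) = 13×39/159 = 3.19 V. With the source grounded, V_GS = V_G = 3.19 V.
Assume saturation: I_D = (k_n/2)(V_GS − V_t)² = (0.8/2)×(3.19 − 2)² = 0.4×1.19² = 0.565 mA.
V_DS = V_DD − I_D·R_D = 13 − 0.565×2.7 = 11.5 V.
Saturation requires V_DS ≥ V_GS − V_t = 1.19 V; 11.5 ≥ 1.19 ✓.

I_D ≈ 0.57 mA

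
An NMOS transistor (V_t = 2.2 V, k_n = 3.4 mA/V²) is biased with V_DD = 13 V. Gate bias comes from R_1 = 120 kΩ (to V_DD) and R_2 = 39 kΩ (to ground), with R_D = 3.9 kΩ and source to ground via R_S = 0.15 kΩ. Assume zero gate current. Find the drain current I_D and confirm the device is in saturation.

I_D ≈ 1.1 mA

V_G = V_DD·R_2/(R_1+R_2) = 13×39/159 = 3.19 V.
Assume saturation: I_D = (k_n/2)(V_GS − V_t)² with V_GS = V_G − I_D·R_S = 3.19 − 0.15·I_D.
Substituting gives 0.0382·I_D² − 1.5·I_D + 1.66 = 0, with roots I_D = 1.14 or 38.2 mA.
The root I_D = 38.2 mA gives V_GS = -2.54 V ≤ V_t, so take I_D = 1.14 mA.
Then V_GS = 3.02 V and V_DS = V_DD − I_D(R_D+R_S) = 13 − 1.14×4.05 = 8.39 V.
Saturation requires V_DS ≥ V_GS − V_t = 0.818 V; 8.39 ≥ 0.818 ✓.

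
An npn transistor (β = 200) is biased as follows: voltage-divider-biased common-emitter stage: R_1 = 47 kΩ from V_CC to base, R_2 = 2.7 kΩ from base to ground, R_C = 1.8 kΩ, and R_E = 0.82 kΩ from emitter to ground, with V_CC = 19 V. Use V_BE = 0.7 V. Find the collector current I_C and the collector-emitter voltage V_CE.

I_C ≈ 0.4 mA, V_CE ≈ 18 V

Thevenize the base divider: V_Th = V_CC·R_2/(R_1+R_2) = 19×2.7/49.7 = 1.03 V, R_Th = R_1‖R_2 = 2.55 kΩ.
Base-emitter loop: V_Th = I_B·R_Th + V_BE + (β+1)I_B·R_E, so I_B = (1.03 − 0.7) / (2.55 + 201×0.82) = 0.00198 mA.
I_C = β·I_B = 200×0.00198 = 0.397 mA, and I_E = (β+1)I_B = 0.399 mA.
V_CE = V_CC − I_C·R_C − I_E·R_E = 19 − 0.397×1.8 − 0.399×0.82 = 18 V.
V_CE = 18 V > 0.2 V confirms active-region operation.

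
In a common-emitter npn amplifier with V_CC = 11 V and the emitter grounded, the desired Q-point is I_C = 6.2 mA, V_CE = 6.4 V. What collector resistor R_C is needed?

Collector loop: V_CC = I_C·R_C + V_CE.
R_C = (V_CC − V_CE)/I_C = (11 − 6.4)/6.2 = 0.742 kΩ.

R_C ≈ 0.74 kΩ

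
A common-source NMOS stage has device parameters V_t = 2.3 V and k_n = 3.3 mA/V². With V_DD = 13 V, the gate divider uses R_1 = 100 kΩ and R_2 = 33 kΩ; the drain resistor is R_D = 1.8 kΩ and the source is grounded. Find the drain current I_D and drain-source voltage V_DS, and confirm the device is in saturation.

V_G = V_DD·R_2/(R_1+R_2) = 13×33/133 = 3.23 V. With the source grounded, V_GS = V_G = 3.23 V.
Assume saturation: I_D = (k_n/2)(V_GS − V_t)² = (3.3/2)×(3.23 − 2.3)² = 1.65×0.926² = 1.41 mA.
V_DS = V_DD − I_D·R_D = 13 − 1.41×1.8 = 10.5 V.
Saturation requires V_DS ≥ V_GS − V_t = 0.926 V; 10.5 ≥ 0.926 ✓.

I_D ≈ 1.4 mA, V_DS ≈ 10 V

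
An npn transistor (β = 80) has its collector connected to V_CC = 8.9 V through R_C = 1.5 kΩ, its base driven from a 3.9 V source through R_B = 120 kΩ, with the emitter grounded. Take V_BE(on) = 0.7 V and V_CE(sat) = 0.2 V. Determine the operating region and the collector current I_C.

Assume active. Base-emitter loop: I_B = (V_BB − V_BE)/R_B = (3.9 − 0.7)/120 = 0.0267 mA.
I_C = β·I_B = 80×0.0267 = 2.13 mA.
V_CE = V_CC − I_C·R_C = 8.9 − 2.13×1.5 = 5.7 V > V_CE(sat), so the active-region assumption holds.

active; I_C ≈ 2.1 mA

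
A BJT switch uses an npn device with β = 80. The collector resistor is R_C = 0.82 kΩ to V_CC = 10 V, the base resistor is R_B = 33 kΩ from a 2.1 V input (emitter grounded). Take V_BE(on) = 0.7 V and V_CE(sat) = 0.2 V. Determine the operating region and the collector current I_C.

active; I_C ≈ 3.4 mA

Assume active. Base-emitter loop: I_B = (V_BB − V_BE)/R_B = (2.1 − 0.7)/33 = 0.0424 mA.
I_C = β·I_B = 80×0.0424 = 3.39 mA.
V_CE = V_CC − I_C·R_C = 10 − 3.39×0.82 = 7.22 V > V_CE(sat), so the active-region assumption holds.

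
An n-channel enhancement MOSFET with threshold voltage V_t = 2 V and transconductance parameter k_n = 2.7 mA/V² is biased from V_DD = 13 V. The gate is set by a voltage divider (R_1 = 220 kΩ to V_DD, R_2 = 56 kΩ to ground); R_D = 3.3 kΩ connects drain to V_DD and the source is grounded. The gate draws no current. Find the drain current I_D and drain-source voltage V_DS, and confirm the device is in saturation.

V_G = V_DD·R_2/(R_1+R_2) = 13×56/276 = 2.64 V. With the source grounded, V_GS = V_G = 2.64 V.
Assume saturation: I_D = (k_n/2)(V_GS − V_t)² = (2.7/2)×(2.64 − 2)² = 1.35×0.638² = 0.549 mA.
V_DS = V_DD − I_D·R_D = 13 − 0.549×3.3 = 11.2 V.
Saturation requires V_DS ≥ V_GS − V_t = 0.638 V; 11.2 ≥ 0.638 ✓.

I_D ≈ 0.55 mA, V_DS ≈ 11 V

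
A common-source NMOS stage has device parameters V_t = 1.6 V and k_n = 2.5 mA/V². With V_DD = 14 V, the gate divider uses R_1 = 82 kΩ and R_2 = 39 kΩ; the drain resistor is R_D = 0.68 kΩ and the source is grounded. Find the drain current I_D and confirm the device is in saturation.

I_D ≈ 11 mA

V_G = V_DD·R_2/(R_1+R_2) = 14×39/121 = 4.51 V. With the source grounded, V_GS = V_G = 4.51 V.
Assume saturation: I_D = (k_n/2)(V_GS − V_t)² = (2.5/2)×(4.51 − 1.6)² = 1.25×2.91² = 10.6 mA.
V_DS = V_DD − I_D·R_D = 14 − 10.6×0.68 = 6.79 V.
Saturation requires V_DS ≥ V_GS − V_t = 2.91 V; 6.79 ≥ 2.91 ✓.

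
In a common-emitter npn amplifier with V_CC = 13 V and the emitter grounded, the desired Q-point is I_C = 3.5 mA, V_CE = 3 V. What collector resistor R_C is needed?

Collector loop: V_CC = I_C·R_C + V_CE.
R_C = (V_CC − V_CE)/I_C = (13 − 3)/3.5 = 2.86 kΩ.

R_C ≈ 2.9 kΩ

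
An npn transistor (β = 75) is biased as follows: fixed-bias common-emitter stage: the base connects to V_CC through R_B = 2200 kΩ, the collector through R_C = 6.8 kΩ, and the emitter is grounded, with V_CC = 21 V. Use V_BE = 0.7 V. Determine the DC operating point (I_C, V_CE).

Base loop: V_CC = I_B·R_B + V_BE, so I_B = (21 − 0.7)/2200 kΩ = 0.00923 mA.
In the active region I_C = β·I_B = 75 × 0.00923 = 0.692 mA.
Collector loop: V_CE = V_CC − I_C·R_C = 21 − 0.692×6.8 = 16.3 V.
Since V_CE = 16.3 V > V_CE(sat) ≈ 0.2 V, the transistor is in the active region as assumed.

I_C ≈ 0.69 mA, V_CE ≈ 16 V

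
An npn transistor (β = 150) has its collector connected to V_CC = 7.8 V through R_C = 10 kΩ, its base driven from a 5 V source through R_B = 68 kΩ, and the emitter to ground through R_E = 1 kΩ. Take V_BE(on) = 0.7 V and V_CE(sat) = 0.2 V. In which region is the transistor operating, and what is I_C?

saturation; I_C ≈ 0.69 mA

Assume active: I_B = (5 − 0.7)/(68 + 151×1) = 0.0196 mA, I_C = β·I_B = 2.95 mA.
Then V_CE = 7.8 − 2.95×10 − 2.96×1 = -24.6 V < 0.2 V — the active assumption fails.
Re-solve with V_CE = 0.2 V. KCL at the emitter: V_E/R_E = (V_BB−0.7−V_E)/R_B + (V_CC−0.2−V_E)/R_C, giving V_E = 0.739 V.
I_C = (V_CC − 0.2 − V_E)/R_C = (7.6 − 0.739)/10 = 0.686 mA.
Check: I_B = (4.3 − 0.739)/68 = 0.0524 mA, and β·I_B = 7.86 mA > I_C, confirming saturation.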